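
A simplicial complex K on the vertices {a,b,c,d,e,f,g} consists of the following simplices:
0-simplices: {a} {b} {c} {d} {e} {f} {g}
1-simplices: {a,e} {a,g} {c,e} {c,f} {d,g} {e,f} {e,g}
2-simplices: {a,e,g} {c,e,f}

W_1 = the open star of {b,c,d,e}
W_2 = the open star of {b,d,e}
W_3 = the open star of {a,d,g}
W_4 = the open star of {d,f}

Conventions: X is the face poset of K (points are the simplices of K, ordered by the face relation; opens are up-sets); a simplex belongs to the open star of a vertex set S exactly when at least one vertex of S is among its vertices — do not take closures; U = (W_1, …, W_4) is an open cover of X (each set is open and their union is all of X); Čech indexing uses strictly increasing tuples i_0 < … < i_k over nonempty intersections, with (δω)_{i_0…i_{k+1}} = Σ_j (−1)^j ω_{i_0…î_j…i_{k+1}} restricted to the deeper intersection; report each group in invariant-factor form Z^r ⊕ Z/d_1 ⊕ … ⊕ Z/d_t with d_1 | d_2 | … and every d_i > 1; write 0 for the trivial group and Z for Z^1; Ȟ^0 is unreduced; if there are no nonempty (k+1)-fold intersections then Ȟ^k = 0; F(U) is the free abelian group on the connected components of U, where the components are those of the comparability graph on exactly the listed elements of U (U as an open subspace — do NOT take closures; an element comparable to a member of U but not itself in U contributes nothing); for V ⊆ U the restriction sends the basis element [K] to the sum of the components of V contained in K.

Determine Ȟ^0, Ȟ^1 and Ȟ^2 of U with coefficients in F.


nonempty intersections:
  W1={{b},{c},{d},{e},{a,e},{c,e},{c,f},{d,g},{e,f},{e,g},{a,e,g},{c,e,f}} W2={{b},{d},{e},{a,e},{c,e},{d,g},{e,f},{e,g},{a,e,g},{c,e,f}} W3={{a},{d},{g},{a,e},{a,g},{d,g},{e,g},{a,e,g}} W4={{d},{f},{c,f},{d,g},{e,f},{c,e,f}}
  W12={{b},{d},{e},{a,e},{c,e},{d,g},{e,f},{e,g},{a,e,g},{c,e,f}} W13={{d},{a,e},{d,g},{e,g},{a,e,g}} W14={{d},{c,f},{d,g},{e,f},{c,e,f}} W23={{d},{a,e},{d,g},{e,g},{a,e,g}} W24={{d},{d,g},{e,f},{c,e,f}} W34={{d},{d,g}}
  W123={{d},{a,e},{d,g},{e,g},{a,e,g}} W124={{d},{d,g},{e,f},{c,e,f}} W134={{d},{d,g}} W234={{d},{d,g}}
  W1234={{d},{d,g}}
components per intersection:
  W1: {{b}} {{c},{e},{a,e},{c,e},{c,f},{e,f},{e,g},{a,e,g},{c,e,f}} {{d},{d,g}}
  W2: {{b}} {{d},{d,g}} {{e},{a,e},{c,e},{e,f},{e,g},{a,e,g},{c,e,f}}
  W3: {{a},{d},{g},{a,e},{a,g},{d,g},{e,g},{a,e,g}}
  W4: {{d},{d,g}} {{f},{c,f},{e,f},{c,e,f}}
  W12: {{b}} {{d},{d,g}} {{e},{a,e},{c,e},{e,f},{e,g},{a,e,g},{c,e,f}}
  W13: {{d},{d,g}} {{a,e},{e,g},{a,e,g}}
  W14: {{d},{d,g}} {{c,f},{e,f},{c,e,f}}
  W23: {{d},{d,g}} {{a,e},{e,g},{a,e,g}}
  W24: {{d},{d,g}} {{e,f},{c,e,f}}
  W34: {{d},{d,g}}
  W123: {{d},{d,g}} {{a,e},{e,g},{a,e,g}}
  W124: {{d},{d,g}} {{e,f},{c,e,f}}
  W134: {{d},{d,g}}
  W234: {{d},{d,g}}
  W1234: {{d},{d,g}}
C dims 9,12,6,1; δ0: rk 7, SNF 1^7; δ1: rk 5, SNF 1^5; δ2: rk 1, SNF 1^1
Ȟ^0: (9−7)−0=2 ⇒ Z^2
Ȟ^1: (12−5)−7=0 ⇒ 0
Ȟ^2: (6−1)−5=0 ⇒ 0

Ȟ^0(U;F) ≅ Z^2, Ȟ^1(U;F) ≅ 0 and Ȟ^2(U;F) ≅ 0


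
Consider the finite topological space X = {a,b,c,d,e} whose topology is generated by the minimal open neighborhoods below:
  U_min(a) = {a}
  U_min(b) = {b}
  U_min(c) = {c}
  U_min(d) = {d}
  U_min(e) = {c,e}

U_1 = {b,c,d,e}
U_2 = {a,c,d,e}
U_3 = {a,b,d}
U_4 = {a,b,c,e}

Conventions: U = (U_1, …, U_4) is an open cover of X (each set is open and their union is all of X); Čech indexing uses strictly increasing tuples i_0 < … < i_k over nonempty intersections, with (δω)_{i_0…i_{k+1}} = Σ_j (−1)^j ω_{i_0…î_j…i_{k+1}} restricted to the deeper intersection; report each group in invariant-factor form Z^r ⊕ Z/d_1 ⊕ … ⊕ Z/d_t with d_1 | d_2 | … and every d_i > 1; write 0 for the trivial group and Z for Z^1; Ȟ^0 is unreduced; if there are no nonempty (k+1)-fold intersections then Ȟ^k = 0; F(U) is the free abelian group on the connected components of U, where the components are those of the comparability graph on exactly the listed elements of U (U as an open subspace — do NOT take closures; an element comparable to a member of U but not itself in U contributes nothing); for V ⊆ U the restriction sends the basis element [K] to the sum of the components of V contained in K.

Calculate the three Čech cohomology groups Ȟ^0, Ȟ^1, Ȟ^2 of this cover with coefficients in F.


nerve of the cover:
  U12={c,d,e} U13={b,d} U14={b,c,e} U23={a,d} U24={a,c,e} U34={a,b}
  U123={d} U124={c,e} U134={b} U234={a}
components per intersection:
  U1: {b} {c,e} {d}
  U2: {a} {c,e} {d}
  U3: {a} {b} {d}
  U4: {a} {b} {c,e}
  U12: {c,e} {d}
  U13: {b} {d}
  U14: {b} {c,e}
  U23: {a} {d}
  U24: {a} {c,e}
  U34: {a} {b}
  U123: {d}
  U124: {c,e}
  U134: {b}
  U234: {a}
C dims 12,12,4; δ0: rk 8, SNF 1^8; δ1: rk 4, SNF 1^4
Ȟ^0 = (12 − 8) − 0 = 4, so Ȟ^0 ≅ Z^4
Ȟ^1 = (12 − 4) − 8 = 0, so Ȟ^1 ≅ 0
Ȟ^2 = (4 − 0) − 4 = 0, so Ȟ^2 ≅ 0

Ȟ^0 ≅ Z^4, Ȟ^1 ≅ 0 and Ȟ^2 ≅ 0


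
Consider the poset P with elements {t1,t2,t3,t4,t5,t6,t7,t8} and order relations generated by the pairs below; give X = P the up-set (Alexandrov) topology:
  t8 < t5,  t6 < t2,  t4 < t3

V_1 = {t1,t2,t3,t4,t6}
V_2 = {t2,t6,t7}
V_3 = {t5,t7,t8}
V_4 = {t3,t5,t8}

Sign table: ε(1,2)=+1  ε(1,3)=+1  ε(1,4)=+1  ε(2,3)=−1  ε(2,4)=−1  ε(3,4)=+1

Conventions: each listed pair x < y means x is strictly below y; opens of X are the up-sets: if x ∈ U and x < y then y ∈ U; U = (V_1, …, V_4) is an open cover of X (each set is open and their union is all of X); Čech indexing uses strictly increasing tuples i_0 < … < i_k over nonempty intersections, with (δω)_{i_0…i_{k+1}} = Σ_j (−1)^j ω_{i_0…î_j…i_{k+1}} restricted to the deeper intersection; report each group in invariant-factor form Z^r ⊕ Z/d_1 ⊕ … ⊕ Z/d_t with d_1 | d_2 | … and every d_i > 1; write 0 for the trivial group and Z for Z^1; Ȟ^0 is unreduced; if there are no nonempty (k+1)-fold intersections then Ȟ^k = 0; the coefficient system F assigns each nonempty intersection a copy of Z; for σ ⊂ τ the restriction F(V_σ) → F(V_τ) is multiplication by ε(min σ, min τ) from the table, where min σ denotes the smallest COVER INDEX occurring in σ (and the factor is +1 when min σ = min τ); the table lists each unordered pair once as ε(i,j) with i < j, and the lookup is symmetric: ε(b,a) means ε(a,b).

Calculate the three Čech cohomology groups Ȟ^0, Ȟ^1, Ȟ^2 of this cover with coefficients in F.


intersection data:
  V12={t2,t6} V14={t3} V23={t7} V34={t5,t8}
C dims 4,4; δ0: rk 4, SNF 1^3·2
Ȟ^0 = (4 − 4) − 0 = 0, so Ȟ^0 ≅ 0
Ȟ^1 = (4 − 0) − 4 = 0 plus torsion [2], so Ȟ^1 ≅ Z/2
Ȟ^2 = (0 − 0) − 0 = 0, so Ȟ^2 ≅ 0

Ȟ^0 = 0, Ȟ^1 = Z/2, Ȟ^2 = 0


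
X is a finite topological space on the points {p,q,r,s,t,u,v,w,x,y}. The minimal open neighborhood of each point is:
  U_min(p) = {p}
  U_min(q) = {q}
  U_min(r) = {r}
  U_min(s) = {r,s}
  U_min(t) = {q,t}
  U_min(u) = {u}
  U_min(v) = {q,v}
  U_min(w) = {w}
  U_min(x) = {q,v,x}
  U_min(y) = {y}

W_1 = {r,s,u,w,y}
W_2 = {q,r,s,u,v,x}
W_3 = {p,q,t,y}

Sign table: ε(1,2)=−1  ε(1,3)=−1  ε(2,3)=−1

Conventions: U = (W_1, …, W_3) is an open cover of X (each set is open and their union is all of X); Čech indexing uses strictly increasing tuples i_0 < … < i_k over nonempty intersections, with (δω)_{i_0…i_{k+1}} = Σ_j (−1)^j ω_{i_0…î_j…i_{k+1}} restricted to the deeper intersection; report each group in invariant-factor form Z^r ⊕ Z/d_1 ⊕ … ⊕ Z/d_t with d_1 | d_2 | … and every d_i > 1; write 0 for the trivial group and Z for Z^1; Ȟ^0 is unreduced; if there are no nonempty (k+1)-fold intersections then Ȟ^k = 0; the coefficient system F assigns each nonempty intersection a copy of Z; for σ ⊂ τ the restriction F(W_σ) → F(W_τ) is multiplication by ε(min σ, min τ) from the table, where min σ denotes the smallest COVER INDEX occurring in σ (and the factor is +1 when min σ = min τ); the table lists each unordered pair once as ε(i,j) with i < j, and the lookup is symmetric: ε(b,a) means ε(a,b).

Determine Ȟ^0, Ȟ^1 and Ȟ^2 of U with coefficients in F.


nonempty intersections:
  W12={r,s,u} W13={y} W23={q}
C dims 3,3; δ0: rk 3, SNF 1^2·2
Ȟ^0: (3−3)−0=0 ⇒ 0
Ȟ^1: (3−0)−3=0 plus torsion [2] ⇒ Z/2
Ȟ^2: (0−0)−0=0 ⇒ 0

Ȟ^0 ≅ 0; Ȟ^1 ≅ Z/2; Ȟ^2 ≅ 0


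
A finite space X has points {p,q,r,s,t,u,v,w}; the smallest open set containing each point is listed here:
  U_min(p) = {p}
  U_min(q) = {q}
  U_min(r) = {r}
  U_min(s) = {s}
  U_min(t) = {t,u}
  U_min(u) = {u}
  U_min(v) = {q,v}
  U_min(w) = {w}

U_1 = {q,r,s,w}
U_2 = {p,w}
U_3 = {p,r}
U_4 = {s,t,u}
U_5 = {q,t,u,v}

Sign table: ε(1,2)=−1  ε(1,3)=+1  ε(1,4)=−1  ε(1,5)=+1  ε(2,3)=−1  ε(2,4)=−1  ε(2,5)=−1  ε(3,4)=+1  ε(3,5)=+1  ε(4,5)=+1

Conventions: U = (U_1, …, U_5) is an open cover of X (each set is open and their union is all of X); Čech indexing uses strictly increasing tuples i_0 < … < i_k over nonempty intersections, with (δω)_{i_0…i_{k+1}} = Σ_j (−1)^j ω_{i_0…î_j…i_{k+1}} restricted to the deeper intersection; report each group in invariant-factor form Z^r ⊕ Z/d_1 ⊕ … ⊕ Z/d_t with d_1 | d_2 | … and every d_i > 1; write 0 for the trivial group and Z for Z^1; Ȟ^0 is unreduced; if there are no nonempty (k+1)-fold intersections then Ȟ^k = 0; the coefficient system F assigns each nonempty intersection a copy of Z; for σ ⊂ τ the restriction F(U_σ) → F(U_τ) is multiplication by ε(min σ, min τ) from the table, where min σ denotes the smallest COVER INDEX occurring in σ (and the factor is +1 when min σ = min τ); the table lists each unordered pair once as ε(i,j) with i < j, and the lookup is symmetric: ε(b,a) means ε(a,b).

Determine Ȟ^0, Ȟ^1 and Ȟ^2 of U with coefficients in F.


nerve of the cover:
  U12={w} U13={r} U14={s} U15={q} U23={p} U45={t,u}
C dims 5,6; δ0: rk 5, SNF 1^4·2
Ȟ^0 = (5 − 5) − 0 = 0, so Ȟ^0 ≅ 0
Ȟ^1 = (6 − 0) − 5 = 1 plus torsion [2], so Ȟ^1 ≅ Z ⊕ Z/2
Ȟ^2 = (0 − 0) − 0 = 0, so Ȟ^2 ≅ 0

Ȟ^0(U;F) ≅ 0, Ȟ^1(U;F) ≅ Z ⊕ Z/2, Ȟ^2(U;F) ≅ 0


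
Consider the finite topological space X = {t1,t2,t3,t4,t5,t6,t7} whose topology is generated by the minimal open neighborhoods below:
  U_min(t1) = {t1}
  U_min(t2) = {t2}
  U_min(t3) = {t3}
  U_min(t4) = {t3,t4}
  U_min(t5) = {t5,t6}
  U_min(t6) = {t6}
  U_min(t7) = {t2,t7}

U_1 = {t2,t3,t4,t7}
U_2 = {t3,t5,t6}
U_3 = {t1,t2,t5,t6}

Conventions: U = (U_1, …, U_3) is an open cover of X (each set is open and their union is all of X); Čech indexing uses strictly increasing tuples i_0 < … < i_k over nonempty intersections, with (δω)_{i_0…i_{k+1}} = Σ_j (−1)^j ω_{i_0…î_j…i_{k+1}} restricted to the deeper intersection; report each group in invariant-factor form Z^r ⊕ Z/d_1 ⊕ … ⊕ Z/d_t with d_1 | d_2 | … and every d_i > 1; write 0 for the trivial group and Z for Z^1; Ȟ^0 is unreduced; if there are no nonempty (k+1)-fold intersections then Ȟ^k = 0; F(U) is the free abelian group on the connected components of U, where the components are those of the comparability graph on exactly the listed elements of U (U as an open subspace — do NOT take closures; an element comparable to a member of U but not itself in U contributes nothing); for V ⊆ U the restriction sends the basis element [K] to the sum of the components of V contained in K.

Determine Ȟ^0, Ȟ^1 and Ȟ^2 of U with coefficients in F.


nerve simplices:
  U12={t3} U13={t2} U23={t5,t6}
components per intersection:
  U1: {t2,t7} {t3,t4}
  U2: {t3} {t5,t6}
  U3: {t1} {t2} {t5,t6}
  U12: {t3}
  U13: {t2}
  U23: {t5,t6}
C dims 7,3; δ0: rk 3, SNF 1^3
degree 0: 7−3−0 = 4 → Ȟ^0 ≅ Z^4
degree 1: 3−0−3 = 0 → Ȟ^1 ≅ 0
degree 2: 0−0−0 = 0 → Ȟ^2 ≅ 0

Ȟ^0(U;F) ≅ Z^4, Ȟ^1(U;F) ≅ 0 and Ȟ^2(U;F) ≅ 0


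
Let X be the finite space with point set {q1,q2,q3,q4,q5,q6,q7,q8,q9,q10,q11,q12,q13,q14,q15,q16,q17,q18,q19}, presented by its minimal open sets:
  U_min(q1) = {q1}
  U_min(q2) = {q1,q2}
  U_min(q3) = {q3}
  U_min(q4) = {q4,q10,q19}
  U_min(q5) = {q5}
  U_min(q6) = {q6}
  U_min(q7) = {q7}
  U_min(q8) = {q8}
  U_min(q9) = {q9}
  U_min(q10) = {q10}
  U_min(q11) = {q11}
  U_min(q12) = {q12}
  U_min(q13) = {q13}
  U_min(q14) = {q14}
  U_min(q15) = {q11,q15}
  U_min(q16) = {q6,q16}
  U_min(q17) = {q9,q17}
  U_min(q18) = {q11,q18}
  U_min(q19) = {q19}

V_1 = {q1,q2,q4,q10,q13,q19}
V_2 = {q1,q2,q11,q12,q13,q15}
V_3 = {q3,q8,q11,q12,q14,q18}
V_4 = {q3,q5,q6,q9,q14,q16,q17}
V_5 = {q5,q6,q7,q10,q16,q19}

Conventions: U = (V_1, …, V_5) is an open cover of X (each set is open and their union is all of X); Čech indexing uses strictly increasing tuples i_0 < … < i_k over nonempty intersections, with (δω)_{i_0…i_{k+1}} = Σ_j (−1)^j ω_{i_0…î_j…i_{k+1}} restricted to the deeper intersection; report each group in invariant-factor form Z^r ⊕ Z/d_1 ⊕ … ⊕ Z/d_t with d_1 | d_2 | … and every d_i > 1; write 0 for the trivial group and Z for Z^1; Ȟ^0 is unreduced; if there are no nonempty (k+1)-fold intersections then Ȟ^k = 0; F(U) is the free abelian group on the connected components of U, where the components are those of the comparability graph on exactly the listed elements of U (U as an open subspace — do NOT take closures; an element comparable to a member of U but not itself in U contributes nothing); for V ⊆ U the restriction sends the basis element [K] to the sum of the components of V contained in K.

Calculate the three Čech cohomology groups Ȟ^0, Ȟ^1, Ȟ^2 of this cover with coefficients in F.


Ȟ^0(U;F) ≅ Z^12, Ȟ^1(U;F) ≅ 0 and Ȟ^2(U;F) ≅ 0

nerve of the cover:
  V12={q1,q2,q13} V15={q10,q19} V23={q11,q12} V34={q3,q14} V45={q5,q6,q16}
components per intersection:
  V1: {q1,q2} {q4,q10,q19} {q13}
  V2: {q1,q2} {q11,q15} {q12} {q13}
  V3: {q3} {q8} {q11,q18} {q12} {q14}
  V4: {q3} {q5} {q6,q16} {q9,q17} {q14}
  V5: {q5} {q6,q16} {q7} {q10} {q19}
  V12: {q1,q2} {q13}
  V15: {q10} {q19}
  V23: {q11} {q12}
  V34: {q3} {q14}
  V45: {q5} {q6,q16}
C dims 22,10; δ0: rk 10, SNF 1^10
Ȟ^0 = (22 − 10) − 0 = 12, so Ȟ^0 ≅ Z^12
Ȟ^1 = (10 − 0) − 10 = 0, so Ȟ^1 ≅ 0
Ȟ^2 = (0 − 0) − 0 = 0, so Ȟ^2 ≅ 0


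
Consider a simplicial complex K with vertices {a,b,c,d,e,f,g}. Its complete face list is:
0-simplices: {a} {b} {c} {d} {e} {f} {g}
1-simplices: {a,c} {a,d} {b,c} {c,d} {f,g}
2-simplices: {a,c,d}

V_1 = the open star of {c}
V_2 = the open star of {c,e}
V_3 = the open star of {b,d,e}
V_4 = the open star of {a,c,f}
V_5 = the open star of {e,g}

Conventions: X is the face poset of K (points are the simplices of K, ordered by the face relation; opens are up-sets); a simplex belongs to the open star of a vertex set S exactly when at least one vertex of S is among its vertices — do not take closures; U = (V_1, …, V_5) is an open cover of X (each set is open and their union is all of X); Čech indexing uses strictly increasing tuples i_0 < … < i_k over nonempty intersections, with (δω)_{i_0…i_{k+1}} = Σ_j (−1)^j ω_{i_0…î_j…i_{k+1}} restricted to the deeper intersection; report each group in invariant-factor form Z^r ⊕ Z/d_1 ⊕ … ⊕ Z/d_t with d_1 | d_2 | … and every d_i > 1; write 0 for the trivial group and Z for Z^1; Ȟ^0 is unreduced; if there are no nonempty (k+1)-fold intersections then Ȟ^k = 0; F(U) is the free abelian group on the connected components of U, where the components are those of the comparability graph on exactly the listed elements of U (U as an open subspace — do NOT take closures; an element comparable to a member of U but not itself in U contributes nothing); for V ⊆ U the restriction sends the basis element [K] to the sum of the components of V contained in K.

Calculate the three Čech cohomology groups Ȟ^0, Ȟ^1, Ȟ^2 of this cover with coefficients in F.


Ȟ^0 = Z^3,  Ȟ^1 = 0,  Ȟ^2 = 0

nonempty overlaps:
  V1={{c},{a,c},{b,c},{c,d},{a,c,d}} V2={{c},{e},{a,c},{b,c},{c,d},{a,c,d}} V3={{b},{d},{e},{a,d},{b,c},{c,d},{a,c,d}} V4={{a},{c},{f},{a,c},{a,d},{b,c},{c,d},{f,g},{a,c,d}} V5={{e},{g},{f,g}}
  V12={{c},{a,c},{b,c},{c,d},{a,c,d}} V13={{b,c},{c,d},{a,c,d}} V14={{c},{a,c},{b,c},{c,d},{a,c,d}} V23={{e},{b,c},{c,d},{a,c,d}} V24={{c},{a,c},{b,c},{c,d},{a,c,d}} V25={{e}} V34={{a,d},{b,c},{c,d},{a,c,d}} V35={{e}} V45={{f,g}}
  V123={{b,c},{c,d},{a,c,d}} V124={{c},{a,c},{b,c},{c,d},{a,c,d}} V134={{b,c},{c,d},{a,c,d}} V234={{b,c},{c,d},{a,c,d}} V235={{e}}
  V1234={{b,c},{c,d},{a,c,d}}
components per intersection:
  V1: {{c},{a,c},{b,c},{c,d},{a,c,d}}
  V2: {{c},{a,c},{b,c},{c,d},{a,c,d}} {{e}}
  V3: {{b},{b,c}} {{d},{a,d},{c,d},{a,c,d}} {{e}}
  V4: {{a},{c},{a,c},{a,d},{b,c},{c,d},{a,c,d}} {{f},{f,g}}
  V5: {{e}} {{g},{f,g}}
  V12: {{c},{a,c},{b,c},{c,d},{a,c,d}}
  V13: {{b,c}} {{c,d},{a,c,d}}
  V14: {{c},{a,c},{b,c},{c,d},{a,c,d}}
  V23: {{e}} {{b,c}} {{c,d},{a,c,d}}
  V24: {{c},{a,c},{b,c},{c,d},{a,c,d}}
  V25: {{e}}
  V34: {{a,d},{c,d},{a,c,d}} {{b,c}}
  V35: {{e}}
  V45: {{f,g}}
  V123: {{b,c}} {{c,d},{a,c,d}}
  V124: {{c},{a,c},{b,c},{c,d},{a,c,d}}
  V134: {{b,c}} {{c,d},{a,c,d}}
  V234: {{b,c}} {{c,d},{a,c,d}}
  V235: {{e}}
  V1234: {{b,c}} {{c,d},{a,c,d}}
C dims 10,13,8,2; δ0: rk 7, SNF 1^7; δ1: rk 6, SNF 1^6; δ2: rk 2, SNF 1^2
degree 0: 10−7−0 = 3 → Ȟ^0 ≅ Z^3
degree 1: 13−6−7 = 0 → Ȟ^1 ≅ 0
degree 2: 8−2−6 = 0 → Ȟ^2 ≅ 0


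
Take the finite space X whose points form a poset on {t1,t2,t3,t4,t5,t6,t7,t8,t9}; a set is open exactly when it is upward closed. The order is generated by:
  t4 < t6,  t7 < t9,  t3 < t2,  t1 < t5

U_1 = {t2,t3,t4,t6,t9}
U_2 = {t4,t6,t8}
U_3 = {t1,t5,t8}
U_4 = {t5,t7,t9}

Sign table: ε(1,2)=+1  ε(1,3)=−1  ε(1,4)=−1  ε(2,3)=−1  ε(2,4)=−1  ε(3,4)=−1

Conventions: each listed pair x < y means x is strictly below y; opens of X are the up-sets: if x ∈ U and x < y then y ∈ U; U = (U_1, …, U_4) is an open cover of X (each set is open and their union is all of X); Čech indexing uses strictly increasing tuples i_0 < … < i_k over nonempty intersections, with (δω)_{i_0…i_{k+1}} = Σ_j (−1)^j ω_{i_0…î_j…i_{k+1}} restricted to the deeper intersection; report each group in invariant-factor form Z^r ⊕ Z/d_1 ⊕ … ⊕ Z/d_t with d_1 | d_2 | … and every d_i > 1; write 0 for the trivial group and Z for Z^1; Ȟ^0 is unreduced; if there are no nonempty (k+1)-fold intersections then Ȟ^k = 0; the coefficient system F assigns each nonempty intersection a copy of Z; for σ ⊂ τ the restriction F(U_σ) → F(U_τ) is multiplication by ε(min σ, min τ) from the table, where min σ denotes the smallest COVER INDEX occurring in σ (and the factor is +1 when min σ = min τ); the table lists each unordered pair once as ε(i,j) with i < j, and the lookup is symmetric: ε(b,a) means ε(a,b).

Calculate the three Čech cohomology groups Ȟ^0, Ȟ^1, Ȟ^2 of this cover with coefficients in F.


Ȟ^0 = 0,  Ȟ^1 = Z/2,  Ȟ^2 = 0

cover nerve:
  U12={t4,t6} U14={t9} U23={t8} U34={t5}
C dims 4,4; δ0: rk 4, SNF 1^3·2
Ȟ^0: (4−4)−0=0 ⇒ 0
Ȟ^1: (4−0)−4=0 plus torsion [2] ⇒ Z/2
Ȟ^2: (0−0)−0=0 ⇒ 0


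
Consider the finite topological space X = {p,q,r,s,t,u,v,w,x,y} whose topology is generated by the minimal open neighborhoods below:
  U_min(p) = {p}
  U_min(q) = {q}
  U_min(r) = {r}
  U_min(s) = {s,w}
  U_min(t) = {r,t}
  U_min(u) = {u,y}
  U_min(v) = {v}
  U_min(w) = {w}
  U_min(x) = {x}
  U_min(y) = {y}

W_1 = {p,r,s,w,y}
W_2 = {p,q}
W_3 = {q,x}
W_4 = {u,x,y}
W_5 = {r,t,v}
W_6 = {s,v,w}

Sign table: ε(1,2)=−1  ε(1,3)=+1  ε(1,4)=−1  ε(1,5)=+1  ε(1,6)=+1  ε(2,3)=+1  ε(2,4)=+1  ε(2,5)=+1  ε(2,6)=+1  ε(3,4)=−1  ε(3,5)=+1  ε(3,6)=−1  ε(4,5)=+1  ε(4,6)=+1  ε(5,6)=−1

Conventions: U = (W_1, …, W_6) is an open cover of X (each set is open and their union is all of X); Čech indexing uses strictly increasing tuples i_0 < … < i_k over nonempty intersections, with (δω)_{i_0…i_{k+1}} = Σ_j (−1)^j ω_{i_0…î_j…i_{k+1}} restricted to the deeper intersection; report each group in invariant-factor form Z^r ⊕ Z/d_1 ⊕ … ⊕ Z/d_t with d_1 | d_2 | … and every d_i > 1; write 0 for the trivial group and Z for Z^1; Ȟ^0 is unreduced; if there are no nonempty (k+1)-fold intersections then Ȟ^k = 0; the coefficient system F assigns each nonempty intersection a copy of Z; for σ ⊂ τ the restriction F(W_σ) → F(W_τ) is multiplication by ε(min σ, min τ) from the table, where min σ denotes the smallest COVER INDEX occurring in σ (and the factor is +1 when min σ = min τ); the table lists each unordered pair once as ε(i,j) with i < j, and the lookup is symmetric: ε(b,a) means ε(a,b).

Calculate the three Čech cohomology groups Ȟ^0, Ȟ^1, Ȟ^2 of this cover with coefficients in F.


nerve simplices:
  W12={p} W14={y} W15={r} W16={s,w} W23={q} W34={x} W56={v}
C dims 6,7; δ0: rk 6, SNF 1^5·2
degree 0: 6−6−0 = 0 → Ȟ^0 ≅ 0
degree 1: 7−0−6 = 1 plus torsion [2] → Ȟ^1 ≅ Z ⊕ Z/2
degree 2: 0−0−0 = 0 → Ȟ^2 ≅ 0

Ȟ^0 ≅ 0; Ȟ^1 ≅ Z ⊕ Z/2; Ȟ^2 ≅ 0


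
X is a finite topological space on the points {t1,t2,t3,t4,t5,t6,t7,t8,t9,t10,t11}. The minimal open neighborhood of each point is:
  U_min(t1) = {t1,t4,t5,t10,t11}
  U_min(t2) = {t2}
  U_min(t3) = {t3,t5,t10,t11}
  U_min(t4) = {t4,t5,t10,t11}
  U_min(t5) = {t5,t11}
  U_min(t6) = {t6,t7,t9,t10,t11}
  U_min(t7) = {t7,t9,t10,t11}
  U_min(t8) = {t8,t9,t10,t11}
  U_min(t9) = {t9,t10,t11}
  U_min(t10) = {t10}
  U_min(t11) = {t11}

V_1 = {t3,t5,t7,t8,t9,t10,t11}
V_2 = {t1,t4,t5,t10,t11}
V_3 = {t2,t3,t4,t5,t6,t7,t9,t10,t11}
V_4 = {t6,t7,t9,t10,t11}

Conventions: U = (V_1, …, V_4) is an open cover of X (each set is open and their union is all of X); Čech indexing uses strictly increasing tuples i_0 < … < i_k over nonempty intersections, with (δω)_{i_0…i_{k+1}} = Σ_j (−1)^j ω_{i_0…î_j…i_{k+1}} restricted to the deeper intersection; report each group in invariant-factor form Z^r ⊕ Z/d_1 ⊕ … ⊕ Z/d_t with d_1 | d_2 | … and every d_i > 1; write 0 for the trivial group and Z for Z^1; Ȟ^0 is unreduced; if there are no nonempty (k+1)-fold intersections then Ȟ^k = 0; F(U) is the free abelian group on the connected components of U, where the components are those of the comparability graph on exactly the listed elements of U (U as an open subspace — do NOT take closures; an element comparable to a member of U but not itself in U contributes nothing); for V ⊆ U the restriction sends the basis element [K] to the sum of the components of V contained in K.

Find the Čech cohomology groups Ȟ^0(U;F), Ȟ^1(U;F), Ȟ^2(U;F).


cover nerve:
  V12={t5,t10,t11} V13={t3,t5,t7,t9,t10,t11} V14={t7,t9,t10,t11} V23={t4,t5,t10,t11} V24={t10,t11} V34={t6,t7,t9,t10,t11}
  V123={t5,t10,t11} V124={t10,t11} V134={t7,t9,t10,t11} V234={t10,t11}
  V1234={t10,t11}
components per intersection:
  V1: {t3,t5,t7,t8,t9,t10,t11}
  V2: {t1,t4,t5,t10,t11}
  V3: {t2} {t3,t4,t5,t6,t7,t9,t10,t11}
  V4: {t6,t7,t9,t10,t11}
  V12: {t5,t11} {t10}
  V13: {t3,t5,t7,t9,t10,t11}
  V14: {t7,t9,t10,t11}
  V23: {t4,t5,t10,t11}
  V24: {t10} {t11}
  V34: {t6,t7,t9,t10,t11}
  V123: {t5,t11} {t10}
  V124: {t10} {t11}
  V134: {t7,t9,t10,t11}
  V234: {t10} {t11}
  V1234: {t10} {t11}
C dims 5,8,7,2; δ0: rk 3, SNF 1^3; δ1: rk 5, SNF 1^5; δ2: rk 2, SNF 1^2
Ȟ^0: (5−3)−0=2 ⇒ Z^2
Ȟ^1: (8−5)−3=0 ⇒ 0
Ȟ^2: (7−2)−5=0 ⇒ 0

Ȟ^0(U;F) ≅ Z^2, Ȟ^1(U;F) ≅ 0 and Ȟ^2(U;F) ≅ 0


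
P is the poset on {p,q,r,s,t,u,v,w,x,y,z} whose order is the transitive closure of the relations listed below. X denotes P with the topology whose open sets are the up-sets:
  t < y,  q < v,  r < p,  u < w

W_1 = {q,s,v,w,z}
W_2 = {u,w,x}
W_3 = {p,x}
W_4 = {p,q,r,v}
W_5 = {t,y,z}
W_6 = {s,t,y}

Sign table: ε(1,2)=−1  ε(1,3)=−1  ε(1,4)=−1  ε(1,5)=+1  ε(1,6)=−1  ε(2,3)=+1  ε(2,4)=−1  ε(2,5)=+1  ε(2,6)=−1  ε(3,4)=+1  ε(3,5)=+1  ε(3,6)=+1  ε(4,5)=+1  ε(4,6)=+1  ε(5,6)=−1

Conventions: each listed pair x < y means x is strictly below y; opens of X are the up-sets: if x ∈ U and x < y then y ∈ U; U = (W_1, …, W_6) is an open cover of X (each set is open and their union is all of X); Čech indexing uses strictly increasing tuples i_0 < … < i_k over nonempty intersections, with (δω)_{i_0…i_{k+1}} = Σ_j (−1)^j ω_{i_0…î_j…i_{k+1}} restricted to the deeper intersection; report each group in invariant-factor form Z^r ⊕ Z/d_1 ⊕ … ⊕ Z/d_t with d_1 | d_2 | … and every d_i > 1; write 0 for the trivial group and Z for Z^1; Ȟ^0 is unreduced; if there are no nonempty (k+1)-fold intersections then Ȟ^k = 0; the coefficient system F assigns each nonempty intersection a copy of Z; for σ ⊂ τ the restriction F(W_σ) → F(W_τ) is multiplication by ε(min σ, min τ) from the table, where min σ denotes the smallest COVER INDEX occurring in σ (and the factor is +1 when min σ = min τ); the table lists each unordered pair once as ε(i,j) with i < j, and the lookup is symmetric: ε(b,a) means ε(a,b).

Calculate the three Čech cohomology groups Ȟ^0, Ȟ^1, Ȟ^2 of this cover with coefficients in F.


Ȟ^0(U;F) ≅ Z,  Ȟ^1(U;F) ≅ Z^2,  Ȟ^2(U;F) ≅ 0

cover nerve:
  W12={w} W14={q,v} W15={z} W16={s} W23={x} W34={p} W56={t,y}
C dims 6,7; δ0: rk 5, SNF 1^5
Ȟ^0: (6−5)−0=1 ⇒ Z
Ȟ^1: (7−0)−5=2 ⇒ Z^2
Ȟ^2: (0−0)−0=0 ⇒ 0


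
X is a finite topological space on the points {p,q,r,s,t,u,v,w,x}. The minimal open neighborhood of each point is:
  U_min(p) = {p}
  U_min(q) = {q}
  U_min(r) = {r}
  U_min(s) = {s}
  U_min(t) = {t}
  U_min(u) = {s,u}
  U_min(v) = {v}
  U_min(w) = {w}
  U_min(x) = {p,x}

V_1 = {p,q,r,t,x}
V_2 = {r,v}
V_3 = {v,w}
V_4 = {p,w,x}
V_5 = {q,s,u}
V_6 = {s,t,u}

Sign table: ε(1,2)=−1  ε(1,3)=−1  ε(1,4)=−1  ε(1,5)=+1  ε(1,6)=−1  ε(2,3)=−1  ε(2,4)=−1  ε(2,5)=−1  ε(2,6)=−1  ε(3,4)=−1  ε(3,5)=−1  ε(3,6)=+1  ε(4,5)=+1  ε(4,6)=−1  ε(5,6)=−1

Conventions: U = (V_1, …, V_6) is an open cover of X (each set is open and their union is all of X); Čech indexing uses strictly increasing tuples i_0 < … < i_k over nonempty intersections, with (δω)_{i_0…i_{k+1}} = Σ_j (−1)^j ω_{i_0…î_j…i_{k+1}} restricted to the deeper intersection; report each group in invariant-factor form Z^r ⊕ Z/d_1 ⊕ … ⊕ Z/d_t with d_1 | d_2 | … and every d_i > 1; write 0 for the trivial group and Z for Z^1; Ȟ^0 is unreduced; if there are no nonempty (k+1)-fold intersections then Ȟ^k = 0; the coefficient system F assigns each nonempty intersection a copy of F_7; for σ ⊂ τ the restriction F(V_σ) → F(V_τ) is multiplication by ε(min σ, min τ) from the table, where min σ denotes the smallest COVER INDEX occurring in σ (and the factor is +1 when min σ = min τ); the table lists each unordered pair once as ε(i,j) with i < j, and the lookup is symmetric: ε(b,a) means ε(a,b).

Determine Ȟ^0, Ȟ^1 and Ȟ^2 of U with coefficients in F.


nerve of the cover:
  V12={r} V14={p,x} V15={q} V16={t} V23={v} V34={w} V56={s,u}
C dims 6,7; δ0: rk_F7 5
Ȟ^0 = (6 − 5) − 0 = 1, so Ȟ^0 ≅ Z/7
Ȟ^1 = (7 − 0) − 5 = 2, so Ȟ^1 ≅ Z/7 ⊕ Z/7
Ȟ^2 = (0 − 0) − 0 = 0, so Ȟ^2 ≅ 0

Ȟ^0 ≅ Z/7,  Ȟ^1 ≅ Z/7 ⊕ Z/7,  Ȟ^2 ≅ 0


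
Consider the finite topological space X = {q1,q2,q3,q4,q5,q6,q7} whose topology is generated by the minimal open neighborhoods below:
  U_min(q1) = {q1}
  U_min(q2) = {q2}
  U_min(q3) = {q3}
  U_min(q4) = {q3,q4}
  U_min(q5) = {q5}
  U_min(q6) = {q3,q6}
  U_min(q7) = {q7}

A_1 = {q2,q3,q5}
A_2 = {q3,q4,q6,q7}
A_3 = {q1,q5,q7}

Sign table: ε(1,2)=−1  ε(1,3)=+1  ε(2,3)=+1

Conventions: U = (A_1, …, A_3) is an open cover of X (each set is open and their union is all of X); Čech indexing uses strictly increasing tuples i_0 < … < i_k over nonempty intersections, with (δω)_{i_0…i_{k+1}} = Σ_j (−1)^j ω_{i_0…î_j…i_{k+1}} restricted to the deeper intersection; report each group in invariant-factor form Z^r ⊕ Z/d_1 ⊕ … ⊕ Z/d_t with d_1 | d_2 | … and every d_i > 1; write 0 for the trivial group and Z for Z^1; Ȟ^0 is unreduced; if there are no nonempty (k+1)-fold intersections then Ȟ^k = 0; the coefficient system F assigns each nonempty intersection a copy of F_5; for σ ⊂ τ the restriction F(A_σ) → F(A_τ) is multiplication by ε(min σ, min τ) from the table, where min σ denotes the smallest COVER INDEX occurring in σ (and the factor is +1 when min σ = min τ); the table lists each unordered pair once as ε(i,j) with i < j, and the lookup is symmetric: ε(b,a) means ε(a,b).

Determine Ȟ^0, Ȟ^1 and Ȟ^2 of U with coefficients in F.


nonempty overlaps:
  A12={q3} A13={q5} A23={q7}
C dims 3,3; δ0: rk_F5 3
degree 0: 3−3−0 = 0 → Ȟ^0 ≅ 0
degree 1: 3−0−3 = 0 → Ȟ^1 ≅ 0
degree 2: 0−0−0 = 0 → Ȟ^2 ≅ 0

Ȟ^0 = 0, Ȟ^1 = 0 and Ȟ^2 = 0


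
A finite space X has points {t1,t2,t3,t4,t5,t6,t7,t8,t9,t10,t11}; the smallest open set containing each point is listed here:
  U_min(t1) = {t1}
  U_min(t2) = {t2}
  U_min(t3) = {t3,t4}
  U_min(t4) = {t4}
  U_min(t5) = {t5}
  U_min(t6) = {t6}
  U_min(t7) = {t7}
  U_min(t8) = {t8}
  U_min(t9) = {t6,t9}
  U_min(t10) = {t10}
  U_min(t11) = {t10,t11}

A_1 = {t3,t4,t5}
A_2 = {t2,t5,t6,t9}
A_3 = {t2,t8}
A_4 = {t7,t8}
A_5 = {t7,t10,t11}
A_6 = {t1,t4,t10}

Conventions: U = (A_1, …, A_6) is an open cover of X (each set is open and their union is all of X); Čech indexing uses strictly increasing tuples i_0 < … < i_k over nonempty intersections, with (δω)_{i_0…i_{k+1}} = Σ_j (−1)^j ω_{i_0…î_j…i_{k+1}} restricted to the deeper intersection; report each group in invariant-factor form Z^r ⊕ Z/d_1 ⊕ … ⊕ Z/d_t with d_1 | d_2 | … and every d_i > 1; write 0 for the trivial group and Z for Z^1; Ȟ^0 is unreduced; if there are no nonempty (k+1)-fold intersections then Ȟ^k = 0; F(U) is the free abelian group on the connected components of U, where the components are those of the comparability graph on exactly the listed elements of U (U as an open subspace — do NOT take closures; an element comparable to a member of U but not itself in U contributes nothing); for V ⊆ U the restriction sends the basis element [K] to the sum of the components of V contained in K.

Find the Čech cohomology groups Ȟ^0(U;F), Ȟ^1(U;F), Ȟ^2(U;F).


Ȟ^0(U;F) ≅ Z^8; Ȟ^1(U;F) ≅ 0; Ȟ^2(U;F) ≅ 0

intersection data:
  A12={t5} A16={t4} A23={t2} A34={t8} A45={t7} A56={t10}
components per intersection:
  A1: {t3,t4} {t5}
  A2: {t2} {t5} {t6,t9}
  A3: {t2} {t8}
  A4: {t7} {t8}
  A5: {t7} {t10,t11}
  A6: {t1} {t4} {t10}
  A12: {t5}
  A16: {t4}
  A23: {t2}
  A34: {t8}
  A45: {t7}
  A56: {t10}
C dims 14,6; δ0: rk 6, SNF 1^6
Ȟ^0 = (14 − 6) − 0 = 8, so Ȟ^0 ≅ Z^8
Ȟ^1 = (6 − 0) − 6 = 0, so Ȟ^1 ≅ 0
Ȟ^2 = (0 − 0) − 0 = 0, so Ȟ^2 ≅ 0


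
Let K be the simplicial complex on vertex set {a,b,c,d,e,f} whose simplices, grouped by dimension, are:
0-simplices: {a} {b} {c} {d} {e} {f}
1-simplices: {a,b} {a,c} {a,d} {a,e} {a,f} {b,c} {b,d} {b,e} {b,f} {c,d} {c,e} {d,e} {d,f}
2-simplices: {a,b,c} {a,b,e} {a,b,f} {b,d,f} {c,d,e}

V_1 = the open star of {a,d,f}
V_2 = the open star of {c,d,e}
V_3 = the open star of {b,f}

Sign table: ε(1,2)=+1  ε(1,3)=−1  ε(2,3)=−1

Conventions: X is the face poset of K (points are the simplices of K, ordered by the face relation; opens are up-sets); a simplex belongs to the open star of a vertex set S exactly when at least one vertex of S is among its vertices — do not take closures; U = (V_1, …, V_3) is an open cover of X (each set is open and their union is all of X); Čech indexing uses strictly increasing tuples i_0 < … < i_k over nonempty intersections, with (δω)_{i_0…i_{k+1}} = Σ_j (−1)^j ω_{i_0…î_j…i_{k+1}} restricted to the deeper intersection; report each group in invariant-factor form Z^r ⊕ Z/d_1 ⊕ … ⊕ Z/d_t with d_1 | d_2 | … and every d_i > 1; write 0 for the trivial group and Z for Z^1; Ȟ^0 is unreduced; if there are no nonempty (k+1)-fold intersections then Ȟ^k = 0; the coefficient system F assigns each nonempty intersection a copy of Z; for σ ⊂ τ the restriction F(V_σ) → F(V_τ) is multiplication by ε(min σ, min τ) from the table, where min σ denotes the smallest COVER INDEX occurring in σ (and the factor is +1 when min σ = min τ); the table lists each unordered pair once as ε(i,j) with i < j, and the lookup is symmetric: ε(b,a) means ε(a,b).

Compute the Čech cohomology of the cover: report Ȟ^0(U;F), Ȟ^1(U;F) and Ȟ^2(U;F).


Ȟ^0(U;F) ≅ Z; Ȟ^1(U;F) ≅ 0; Ȟ^2(U;F) ≅ 0

intersection data:
  V1={{a},{d},{f},{a,b},{a,c},{a,d},{a,e},{a,f},{b,d},{b,f},{c,d},{d,e},{d,f},{a,b,c},{a,b,e},{a,b,f},{b,d,f},{c,d,e}} V2={{c},{d},{e},{a,c},{a,d},{a,e},{b,c},{b,d},{b,e},{c,d},{c,e},{d,e},{d,f},{a,b,c},{a,b,e},{b,d,f},{c,d,e}} V3={{b},{f},{a,b},{a,f},{b,c},{b,d},{b,e},{b,f},{d,f},{a,b,c},{a,b,e},{a,b,f},{b,d,f}}
  V12={{d},{a,c},{a,d},{a,e},{b,d},{c,d},{d,e},{d,f},{a,b,c},{a,b,e},{b,d,f},{c,d,e}} V13={{f},{a,b},{a,f},{b,d},{b,f},{d,f},{a,b,c},{a,b,e},{a,b,f},{b,d,f}} V23={{b,c},{b,d},{b,e},{d,f},{a,b,c},{a,b,e},{b,d,f}}
  V123={{b,d},{d,f},{a,b,c},{a,b,e},{b,d,f}}
C dims 3,3,1; δ0: rk 2, SNF 1^2; δ1: rk 1, SNF 1^1
Ȟ^0 = (3 − 2) − 0 = 1, so Ȟ^0 ≅ Z
Ȟ^1 = (3 − 1) − 2 = 0, so Ȟ^1 ≅ 0
Ȟ^2 = (1 − 0) − 1 = 0, so Ȟ^2 ≅ 0


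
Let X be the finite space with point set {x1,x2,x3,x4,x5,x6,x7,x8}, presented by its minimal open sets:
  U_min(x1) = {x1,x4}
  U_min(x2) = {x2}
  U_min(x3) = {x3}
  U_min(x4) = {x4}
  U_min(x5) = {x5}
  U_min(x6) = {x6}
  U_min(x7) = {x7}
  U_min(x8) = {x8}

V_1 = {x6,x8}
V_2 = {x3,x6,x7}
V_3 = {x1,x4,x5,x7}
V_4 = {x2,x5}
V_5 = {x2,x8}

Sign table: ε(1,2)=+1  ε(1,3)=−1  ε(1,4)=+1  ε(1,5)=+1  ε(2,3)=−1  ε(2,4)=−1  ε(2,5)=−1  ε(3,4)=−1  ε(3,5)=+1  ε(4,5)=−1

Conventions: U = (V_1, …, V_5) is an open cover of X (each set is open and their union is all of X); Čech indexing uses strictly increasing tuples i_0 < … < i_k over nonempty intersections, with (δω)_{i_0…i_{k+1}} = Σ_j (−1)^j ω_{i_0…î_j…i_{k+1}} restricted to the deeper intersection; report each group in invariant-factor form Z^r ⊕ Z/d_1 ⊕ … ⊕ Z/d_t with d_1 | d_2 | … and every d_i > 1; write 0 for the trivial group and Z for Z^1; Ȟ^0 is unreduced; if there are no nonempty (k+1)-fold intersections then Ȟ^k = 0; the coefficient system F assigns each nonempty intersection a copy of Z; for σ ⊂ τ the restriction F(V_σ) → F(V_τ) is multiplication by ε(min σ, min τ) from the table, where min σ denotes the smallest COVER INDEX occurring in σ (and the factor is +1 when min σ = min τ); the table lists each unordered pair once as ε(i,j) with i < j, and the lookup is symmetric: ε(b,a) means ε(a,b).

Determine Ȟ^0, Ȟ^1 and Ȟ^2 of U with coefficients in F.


Ȟ^0 ≅ 0; Ȟ^1 ≅ Z/2; Ȟ^2 ≅ 0

nonempty intersections:
  V12={x6} V15={x8} V23={x7} V34={x5} V45={x2}
C dims 5,5; δ0: rk 5, SNF 1^4·2
Ȟ^0: (5−5)−0=0 ⇒ 0
Ȟ^1: (5−0)−5=0 plus torsion [2] ⇒ Z/2
Ȟ^2: (0−0)−0=0 ⇒ 0


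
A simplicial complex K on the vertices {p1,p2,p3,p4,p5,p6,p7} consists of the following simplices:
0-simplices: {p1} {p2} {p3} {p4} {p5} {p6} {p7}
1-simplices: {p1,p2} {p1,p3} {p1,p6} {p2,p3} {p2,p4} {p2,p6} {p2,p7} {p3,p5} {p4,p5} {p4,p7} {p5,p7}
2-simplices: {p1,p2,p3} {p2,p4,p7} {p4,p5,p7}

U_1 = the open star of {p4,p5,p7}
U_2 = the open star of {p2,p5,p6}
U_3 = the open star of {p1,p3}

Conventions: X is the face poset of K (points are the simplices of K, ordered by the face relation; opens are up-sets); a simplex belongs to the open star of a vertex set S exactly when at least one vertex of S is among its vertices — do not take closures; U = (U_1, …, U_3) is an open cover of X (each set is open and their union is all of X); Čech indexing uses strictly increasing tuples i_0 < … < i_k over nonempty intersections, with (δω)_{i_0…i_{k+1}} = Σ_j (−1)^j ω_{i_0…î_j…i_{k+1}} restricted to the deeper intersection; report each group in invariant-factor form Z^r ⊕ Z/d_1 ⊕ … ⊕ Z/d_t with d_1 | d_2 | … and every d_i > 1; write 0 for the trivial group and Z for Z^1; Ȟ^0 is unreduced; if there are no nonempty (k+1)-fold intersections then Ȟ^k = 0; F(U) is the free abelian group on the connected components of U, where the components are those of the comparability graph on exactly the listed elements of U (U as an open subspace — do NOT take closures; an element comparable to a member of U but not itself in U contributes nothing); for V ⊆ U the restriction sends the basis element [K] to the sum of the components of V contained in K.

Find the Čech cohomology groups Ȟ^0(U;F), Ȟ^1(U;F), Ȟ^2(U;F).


Ȟ^0 ≅ Z, Ȟ^1 ≅ Z^2, Ȟ^2 ≅ 0

nerve simplices:
  U1={{p4},{p5},{p7},{p2,p4},{p2,p7},{p3,p5},{p4,p5},{p4,p7},{p5,p7},{p2,p4,p7},{p4,p5,p7}} U2={{p2},{p5},{p6},{p1,p2},{p1,p6},{p2,p3},{p2,p4},{p2,p6},{p2,p7},{p3,p5},{p4,p5},{p5,p7},{p1,p2,p3},{p2,p4,p7},{p4,p5,p7}} U3={{p1},{p3},{p1,p2},{p1,p3},{p1,p6},{p2,p3},{p3,p5},{p1,p2,p3}}
  U12={{p5},{p2,p4},{p2,p7},{p3,p5},{p4,p5},{p5,p7},{p2,p4,p7},{p4,p5,p7}} U13={{p3,p5}} U23={{p1,p2},{p1,p6},{p2,p3},{p3,p5},{p1,p2,p3}}
  U123={{p3,p5}}
components per intersection:
  U1: {{p4},{p5},{p7},{p2,p4},{p2,p7},{p3,p5},{p4,p5},{p4,p7},{p5,p7},{p2,p4,p7},{p4,p5,p7}}
  U2: {{p2},{p6},{p1,p2},{p1,p6},{p2,p3},{p2,p4},{p2,p6},{p2,p7},{p1,p2,p3},{p2,p4,p7}} {{p5},{p3,p5},{p4,p5},{p5,p7},{p4,p5,p7}}
  U3: {{p1},{p3},{p1,p2},{p1,p3},{p1,p6},{p2,p3},{p3,p5},{p1,p2,p3}}
  U12: {{p5},{p3,p5},{p4,p5},{p5,p7},{p4,p5,p7}} {{p2,p4},{p2,p7},{p2,p4,p7}}
  U13: {{p3,p5}}
  U23: {{p1,p2},{p2,p3},{p1,p2,p3}} {{p1,p6}} {{p3,p5}}
  U123: {{p3,p5}}
C dims 4,6,1; δ0: rk 3, SNF 1^3; δ1: rk 1, SNF 1^1
degree 0: 4−3−0 = 1 → Ȟ^0 ≅ Z
degree 1: 6−1−3 = 2 → Ȟ^1 ≅ Z^2
degree 2: 1−0−1 = 0 → Ȟ^2 ≅ 0


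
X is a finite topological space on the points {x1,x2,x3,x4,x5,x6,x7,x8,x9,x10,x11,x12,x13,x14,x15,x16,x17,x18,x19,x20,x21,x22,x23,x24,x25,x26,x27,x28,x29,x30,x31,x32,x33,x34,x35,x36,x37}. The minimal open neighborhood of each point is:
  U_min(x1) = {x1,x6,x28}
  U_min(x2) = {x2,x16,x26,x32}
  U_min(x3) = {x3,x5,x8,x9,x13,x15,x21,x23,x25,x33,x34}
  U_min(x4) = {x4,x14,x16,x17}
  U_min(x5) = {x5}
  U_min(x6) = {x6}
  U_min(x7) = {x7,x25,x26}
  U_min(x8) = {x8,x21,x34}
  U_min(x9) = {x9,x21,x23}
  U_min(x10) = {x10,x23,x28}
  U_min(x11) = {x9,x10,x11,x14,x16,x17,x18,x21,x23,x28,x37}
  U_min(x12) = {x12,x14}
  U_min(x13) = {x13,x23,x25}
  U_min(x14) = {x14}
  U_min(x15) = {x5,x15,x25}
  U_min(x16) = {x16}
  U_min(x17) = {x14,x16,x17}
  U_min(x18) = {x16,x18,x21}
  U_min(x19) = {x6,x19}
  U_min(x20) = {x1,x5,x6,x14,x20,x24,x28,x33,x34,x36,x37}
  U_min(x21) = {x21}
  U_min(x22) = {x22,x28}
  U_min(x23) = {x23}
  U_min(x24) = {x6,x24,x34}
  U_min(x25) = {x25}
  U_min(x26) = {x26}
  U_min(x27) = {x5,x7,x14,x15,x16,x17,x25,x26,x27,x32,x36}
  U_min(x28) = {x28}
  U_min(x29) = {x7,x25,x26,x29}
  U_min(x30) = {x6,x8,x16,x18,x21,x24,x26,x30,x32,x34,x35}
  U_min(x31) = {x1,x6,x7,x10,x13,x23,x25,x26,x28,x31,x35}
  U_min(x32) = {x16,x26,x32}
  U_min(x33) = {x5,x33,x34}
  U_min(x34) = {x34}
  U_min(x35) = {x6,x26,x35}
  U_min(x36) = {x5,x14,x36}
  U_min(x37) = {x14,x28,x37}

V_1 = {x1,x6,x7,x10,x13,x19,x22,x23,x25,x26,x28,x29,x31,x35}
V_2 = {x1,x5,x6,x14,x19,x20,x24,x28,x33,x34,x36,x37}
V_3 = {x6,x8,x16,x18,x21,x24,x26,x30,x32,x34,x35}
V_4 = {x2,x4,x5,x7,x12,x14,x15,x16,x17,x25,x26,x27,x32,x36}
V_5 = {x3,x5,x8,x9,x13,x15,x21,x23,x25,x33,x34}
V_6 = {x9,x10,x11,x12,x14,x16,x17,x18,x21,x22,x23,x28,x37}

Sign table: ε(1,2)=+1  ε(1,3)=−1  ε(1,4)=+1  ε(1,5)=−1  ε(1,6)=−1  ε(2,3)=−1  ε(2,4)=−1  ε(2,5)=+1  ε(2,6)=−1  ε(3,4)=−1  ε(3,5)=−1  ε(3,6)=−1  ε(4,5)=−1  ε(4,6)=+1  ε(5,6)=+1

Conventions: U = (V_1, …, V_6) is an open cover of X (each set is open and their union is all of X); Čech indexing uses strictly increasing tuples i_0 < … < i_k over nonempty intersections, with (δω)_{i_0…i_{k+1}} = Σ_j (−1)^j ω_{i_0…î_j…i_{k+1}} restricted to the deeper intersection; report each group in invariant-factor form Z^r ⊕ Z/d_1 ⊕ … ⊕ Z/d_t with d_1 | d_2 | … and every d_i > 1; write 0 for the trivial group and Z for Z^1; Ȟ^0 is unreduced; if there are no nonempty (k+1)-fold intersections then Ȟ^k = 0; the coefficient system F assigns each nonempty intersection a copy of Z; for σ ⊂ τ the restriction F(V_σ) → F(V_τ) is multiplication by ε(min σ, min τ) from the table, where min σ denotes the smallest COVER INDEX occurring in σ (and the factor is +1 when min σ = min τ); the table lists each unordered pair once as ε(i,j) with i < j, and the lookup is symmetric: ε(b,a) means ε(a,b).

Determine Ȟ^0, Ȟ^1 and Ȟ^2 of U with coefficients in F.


Ȟ^0 ≅ 0, Ȟ^1 ≅ Z/2 and Ȟ^2 ≅ Z

nerve simplices:
  V12={x1,x6,x19,x28} V13={x6,x26,x35} V14={x7,x25,x26} V15={x13,x23,x25} V16={x10,x22,x23,x28} V23={x6,x24,x34} V24={x5,x14,x36} V25={x5,x33,x34} V26={x14,x28,x37} V34={x16,x26,x32} V35={x8,x21,x34} V36={x16,x18,x21} V45={x5,x15,x25} V46={x12,x14,x16,x17} V56={x9,x21,x23}
  V123={x6} V126={x28} V134={x26} V145={x25} V156={x23} V235={x34} V245={x5} V246={x14} V346={x16} V356={x21}
C dims 6,15,10; δ0: rk 6, SNF 1^5·2; δ1: rk 9, SNF 1^9
degree 0: 6−6−0 = 0 → Ȟ^0 ≅ 0
degree 1: 15−9−6 = 0 plus torsion [2] → Ȟ^1 ≅ Z/2
degree 2: 10−0−9 = 1 → Ȟ^2 ≅ Z
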